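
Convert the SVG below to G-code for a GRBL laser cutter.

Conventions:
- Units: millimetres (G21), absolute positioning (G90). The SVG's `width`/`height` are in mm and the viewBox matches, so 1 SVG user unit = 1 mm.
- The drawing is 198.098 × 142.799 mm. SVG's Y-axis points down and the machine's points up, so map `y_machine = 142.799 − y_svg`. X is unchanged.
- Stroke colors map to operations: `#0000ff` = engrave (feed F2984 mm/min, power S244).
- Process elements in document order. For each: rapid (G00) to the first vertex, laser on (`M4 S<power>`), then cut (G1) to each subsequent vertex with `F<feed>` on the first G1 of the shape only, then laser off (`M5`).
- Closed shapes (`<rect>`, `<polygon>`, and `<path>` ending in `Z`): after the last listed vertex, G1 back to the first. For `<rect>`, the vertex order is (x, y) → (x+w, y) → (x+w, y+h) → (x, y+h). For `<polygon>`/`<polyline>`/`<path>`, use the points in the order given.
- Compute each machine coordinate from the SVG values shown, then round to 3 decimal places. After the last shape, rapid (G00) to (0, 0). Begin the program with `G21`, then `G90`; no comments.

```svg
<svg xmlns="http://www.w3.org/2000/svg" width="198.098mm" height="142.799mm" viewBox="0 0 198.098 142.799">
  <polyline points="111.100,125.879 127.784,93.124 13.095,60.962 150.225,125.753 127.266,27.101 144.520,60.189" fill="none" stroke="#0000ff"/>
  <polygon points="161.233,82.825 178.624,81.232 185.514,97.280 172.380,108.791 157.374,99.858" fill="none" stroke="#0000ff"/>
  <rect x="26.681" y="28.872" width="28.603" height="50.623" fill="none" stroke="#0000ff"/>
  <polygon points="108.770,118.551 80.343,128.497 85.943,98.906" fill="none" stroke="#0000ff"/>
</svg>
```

G21
G90
G00 X111.100 Y16.920
M4 S244
G1 X127.784 Y49.675 F2984
G1 X13.095 Y81.837
G1 X150.225 Y17.046
G1 X127.266 Y115.698
G1 X144.520 Y82.610
M5
G00 X161.233 Y59.974
M4 S244
G1 X178.624 Y61.567 F2984
G1 X185.514 Y45.519
G1 X172.380 Y34.008
G1 X157.374 Y42.941
G1 X161.233 Y59.974
M5
G00 X26.681 Y113.927
M4 S244
G1 X55.284 Y113.927 F2984
G1 X55.284 Y63.304
G1 X26.681 Y63.304
G1 X26.681 Y113.927
M5
G00 X108.770 Y24.248
M4 S244
G1 X80.343 Y14.302 F2984
G1 X85.943 Y43.893
G1 X108.770 Y24.248
M5
G00 X0.000 Y0.000

1 u = 1 mm; y_m = 142.799 − y.

[1] `<polyline>` open polyline, #0000ff→engrave S244 F2984: (111.100,16.920) → (127.784,49.675) → (13.095,81.837) → (150.225,17.046) → (127.266,115.698) → (144.520,82.610)

[2] `<polygon>` regular polygon, #0000ff→engrave S244 F2984: (161.233,59.974) → (178.624,61.567) → (185.514,45.519) → (172.380,34.008) → (157.374,42.941) → (161.233,59.974) (closed)

[3] `<rect>` rectangle, #0000ff→engrave S244 F2984: (26.681,113.927) → (55.284,113.927) → (55.284,63.304) → (26.681,63.304) → (26.681,113.927) (closed)

[4] `<polygon>` regular polygon, #0000ff→engrave S244 F2984: (108.770,24.248) → (80.343,14.302) → (85.943,43.893) → (108.770,24.248) (closed)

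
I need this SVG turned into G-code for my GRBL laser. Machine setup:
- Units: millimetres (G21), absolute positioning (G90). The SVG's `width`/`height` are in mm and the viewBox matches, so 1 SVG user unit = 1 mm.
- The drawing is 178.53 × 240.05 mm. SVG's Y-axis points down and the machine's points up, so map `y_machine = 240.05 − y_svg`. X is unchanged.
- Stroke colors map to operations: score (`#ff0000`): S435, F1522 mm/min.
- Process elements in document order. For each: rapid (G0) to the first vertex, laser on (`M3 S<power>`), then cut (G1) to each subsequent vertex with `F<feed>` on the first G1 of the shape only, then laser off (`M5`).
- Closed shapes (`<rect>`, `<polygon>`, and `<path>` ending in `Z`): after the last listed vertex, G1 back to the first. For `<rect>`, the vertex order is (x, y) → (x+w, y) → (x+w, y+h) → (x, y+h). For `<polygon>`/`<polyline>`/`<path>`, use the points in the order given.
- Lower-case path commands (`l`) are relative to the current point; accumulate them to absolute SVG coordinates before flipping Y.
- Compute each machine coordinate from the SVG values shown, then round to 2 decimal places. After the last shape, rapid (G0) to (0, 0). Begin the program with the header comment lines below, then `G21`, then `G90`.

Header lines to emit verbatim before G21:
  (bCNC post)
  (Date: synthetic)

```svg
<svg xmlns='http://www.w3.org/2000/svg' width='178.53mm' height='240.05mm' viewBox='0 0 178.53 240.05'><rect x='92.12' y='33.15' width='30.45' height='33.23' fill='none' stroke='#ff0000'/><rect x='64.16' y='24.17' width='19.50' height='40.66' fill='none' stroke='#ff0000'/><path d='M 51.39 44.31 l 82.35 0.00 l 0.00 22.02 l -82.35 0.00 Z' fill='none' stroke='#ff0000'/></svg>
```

(bCNC post)
(Date: synthetic)
G21
G90
G0 X92.12 Y206.90
M3 S435
G1 X122.57 Y206.90 F1522
G1 X122.57 Y173.67
G1 X92.12 Y173.67
G1 X92.12 Y206.90
M5
G0 X64.16 Y215.88
M3 S435
G1 X83.66 Y215.88 F1522
G1 X83.66 Y175.22
G1 X64.16 Y175.22
G1 X64.16 Y215.88
M5
G0 X51.39 Y195.74
M3 S435
G1 X133.74 Y195.74 F1522
G1 X133.74 Y173.72
G1 X51.39 Y173.72
G1 X51.39 Y195.74
M5
G0 X0.00 Y0.00

viewBox `0 0 178.53 240.05` with mm width/height → 1 unit = 1 mm. Flip: y_m = 240.05 − y_svg.

**Shape 1** — `<rect>` rectangle, stroke `#ff0000` → score (S435, F1522). Machine vertices: (92.12,206.90) → (122.57,206.90) → (122.57,173.67) → (92.12,173.67) → (92.12,206.90). Closed: final G1 returns to the first vertex.

**Shape 2** — `<rect>` rectangle, stroke `#ff0000` → score (S435, F1522). Machine vertices: (64.16,215.88) → (83.66,215.88) → (83.66,175.22) → (64.16,175.22) → (64.16,215.88). Closed: final G1 returns to the first vertex.

**Shape 3** — `<path>` rectangle, stroke `#ff0000` → score (S435, F1522). Machine vertices: (51.39,195.74) → (133.74,195.74) → (133.74,173.72) → (51.39,173.72) → (51.39,195.74). Closed: final G1 returns to the first vertex.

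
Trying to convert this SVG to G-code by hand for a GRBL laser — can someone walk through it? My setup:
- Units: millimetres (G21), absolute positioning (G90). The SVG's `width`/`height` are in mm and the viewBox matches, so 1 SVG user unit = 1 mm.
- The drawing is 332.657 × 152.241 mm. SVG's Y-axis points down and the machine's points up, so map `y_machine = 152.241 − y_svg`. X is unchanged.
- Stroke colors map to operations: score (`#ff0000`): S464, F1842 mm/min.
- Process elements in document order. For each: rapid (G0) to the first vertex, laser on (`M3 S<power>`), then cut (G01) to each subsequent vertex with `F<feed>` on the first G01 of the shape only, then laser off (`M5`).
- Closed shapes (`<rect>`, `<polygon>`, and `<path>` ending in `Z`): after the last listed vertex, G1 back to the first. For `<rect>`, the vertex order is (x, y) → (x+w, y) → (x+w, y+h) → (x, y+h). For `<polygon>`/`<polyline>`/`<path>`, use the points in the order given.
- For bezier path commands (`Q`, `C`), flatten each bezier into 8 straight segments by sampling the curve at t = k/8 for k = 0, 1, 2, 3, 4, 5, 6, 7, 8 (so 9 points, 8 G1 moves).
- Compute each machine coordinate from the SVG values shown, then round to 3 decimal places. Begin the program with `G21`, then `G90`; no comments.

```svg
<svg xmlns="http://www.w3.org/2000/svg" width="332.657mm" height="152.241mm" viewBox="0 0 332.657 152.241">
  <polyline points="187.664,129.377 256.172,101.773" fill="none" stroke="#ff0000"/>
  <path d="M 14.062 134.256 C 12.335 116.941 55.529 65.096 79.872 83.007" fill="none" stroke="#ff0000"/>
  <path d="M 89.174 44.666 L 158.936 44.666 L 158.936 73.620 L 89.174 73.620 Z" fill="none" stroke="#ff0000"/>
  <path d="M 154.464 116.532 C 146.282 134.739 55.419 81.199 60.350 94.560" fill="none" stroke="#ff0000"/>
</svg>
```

G21
G90
G0 X187.664 Y22.864
M3 S464
G01 X256.172 Y50.468 F1842
M5
G0 X14.062 Y17.985
M3 S464
G01 X15.395 Y25.893 F1842
G01 X20.193 Y35.816
G01 X27.707 Y46.532
G01 X37.191 Y56.819
G01 X47.896 Y65.455
G01 X59.077 Y71.217
G01 X69.984 Y72.884
G01 X79.872 Y69.234
M5
G0 X89.174 Y107.575
M3 S464
G01 X158.936 Y107.575 F1842
G01 X158.936 Y78.621
G01 X89.174 Y78.621
G01 X89.174 Y107.575
M5
G0 X154.464 Y35.709
M3 S464
G01 X147.869 Y31.974 F1842
G01 X135.613 Y33.340
G01 X119.790 Y38.183
G01 X102.490 Y44.878
G01 X85.804 Y51.800
G01 X71.824 Y57.324
G01 X62.643 Y59.826
G01 X60.350 Y57.681
M5

viewBox `0 0 332.657 152.241` with mm width/height → 1 unit = 1 mm. Flip: y_m = 152.241 − y_svg.

**Shape 1** — `<polyline>` line segment, stroke `#ff0000` → score (S464, F1842). Machine vertices: (187.664,22.864) → (256.172,50.468). Open path.

**Shape 2** — `<path>` cubic bezier, stroke `#ff0000` → score (S464, F1842). Control points (SVG): P0=(14.062,134.256), P1=(12.335,116.941), P2=(55.529,65.096), P3=(79.872,83.007); sampled at t=k/8. Machine vertices: (14.062,17.985) → (15.395,25.893) → (20.193,35.816) → (27.707,46.532) → (37.191,56.819) → (47.896,65.455) → (59.077,71.217) → (69.984,72.884) → (79.872,69.234). Open path.

**Shape 3** — `<path>` rectangle, stroke `#ff0000` → score (S464, F1842). Machine vertices: (89.174,107.575) → (158.936,107.575) → (158.936,78.621) → (89.174,78.621) → (89.174,107.575). Closed: final G1 returns to the first vertex.

**Shape 4** — `<path>` cubic bezier, stroke `#ff0000` → score (S464, F1842). Control points (SVG): P0=(154.464,116.532), P1=(146.282,134.739), P2=(55.419,81.199), P3=(60.350,94.560); sampled at t=k/8. Machine vertices: (154.464,35.709) → (147.869,31.974) → (135.613,33.340) → (119.790,38.183) → (102.490,44.878) → (85.804,51.800) → (71.824,57.324) → (62.643,59.826) → (60.350,57.681). Open path.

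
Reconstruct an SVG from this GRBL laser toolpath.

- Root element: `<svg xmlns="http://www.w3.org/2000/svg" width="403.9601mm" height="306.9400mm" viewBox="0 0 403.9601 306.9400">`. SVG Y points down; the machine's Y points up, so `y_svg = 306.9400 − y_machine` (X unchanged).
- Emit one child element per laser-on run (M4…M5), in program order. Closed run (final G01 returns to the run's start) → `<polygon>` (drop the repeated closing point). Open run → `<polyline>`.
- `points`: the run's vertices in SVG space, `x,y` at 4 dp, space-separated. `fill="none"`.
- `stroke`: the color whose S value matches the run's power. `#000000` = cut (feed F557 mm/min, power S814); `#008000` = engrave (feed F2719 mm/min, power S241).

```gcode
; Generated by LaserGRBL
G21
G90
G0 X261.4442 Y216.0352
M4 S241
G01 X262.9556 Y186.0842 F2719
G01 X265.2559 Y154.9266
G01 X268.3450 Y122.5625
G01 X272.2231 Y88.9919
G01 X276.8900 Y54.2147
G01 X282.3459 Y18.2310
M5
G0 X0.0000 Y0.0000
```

<svg xmlns="http://www.w3.org/2000/svg" width="403.9601mm" height="306.9400mm" viewBox="0 0 403.9601 306.9400">
  <polyline points="261.4442,90.9048 262.9556,120.8558 265.2559,152.0134 268.3450,184.3775 272.2231,217.9481 276.8900,252.7253 282.3459,288.7090" fill="none" stroke="#008000"/>
</svg>

Each laser-on run becomes one SVG element. Flip Y back into SVG space with y_svg = 306.9400 − y_machine. Every run uses S241, so all elements get stroke `#008000` (engrave).

Run 1: The run is open, so emit a `<polyline>` with points (Y-flipped): 261.4442,90.9048 262.9556,120.8558 265.2559,152.0134 268.3450,184.3775 272.2231,217.9481 276.8900,252.7253 282.3459,288.7090.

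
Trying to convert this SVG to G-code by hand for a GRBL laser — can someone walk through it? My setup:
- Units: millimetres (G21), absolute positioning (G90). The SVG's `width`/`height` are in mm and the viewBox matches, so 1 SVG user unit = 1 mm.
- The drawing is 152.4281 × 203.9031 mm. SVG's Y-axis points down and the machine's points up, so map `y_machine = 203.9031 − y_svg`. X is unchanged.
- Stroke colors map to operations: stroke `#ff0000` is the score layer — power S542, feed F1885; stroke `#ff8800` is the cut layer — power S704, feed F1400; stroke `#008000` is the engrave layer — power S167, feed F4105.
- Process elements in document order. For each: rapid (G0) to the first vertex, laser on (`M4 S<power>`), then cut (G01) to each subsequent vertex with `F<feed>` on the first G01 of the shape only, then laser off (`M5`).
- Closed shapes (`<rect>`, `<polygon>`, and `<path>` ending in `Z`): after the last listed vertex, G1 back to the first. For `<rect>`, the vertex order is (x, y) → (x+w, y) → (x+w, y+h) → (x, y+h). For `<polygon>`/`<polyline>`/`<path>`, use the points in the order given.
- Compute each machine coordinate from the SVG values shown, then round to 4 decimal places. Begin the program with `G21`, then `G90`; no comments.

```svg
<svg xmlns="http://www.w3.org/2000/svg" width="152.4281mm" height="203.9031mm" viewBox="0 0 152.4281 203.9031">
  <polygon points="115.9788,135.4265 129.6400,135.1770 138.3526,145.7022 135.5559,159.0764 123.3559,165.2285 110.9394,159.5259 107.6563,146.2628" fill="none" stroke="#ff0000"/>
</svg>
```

viewBox `0 0 152.4281 203.9031` with mm width/height → 1 unit = 1 mm. Flip: y_m = 203.9031 − y_svg.

**Shape 1** — `<polygon>` regular polygon, stroke `#ff0000` → score (S542, F1885). Machine vertices: (115.9788,68.4766) → (129.6400,68.7261) → (138.3526,58.2009) → (135.5559,44.8267) → (123.3559,38.6746) → (110.9394,44.3772) → (107.6563,57.6403) → (115.9788,68.4766). Closed: final G1 returns to the first vertex.

G21
G90
G0 X115.9788 Y68.4766
M4 S542
G01 X129.6400 Y68.7261 F1885
G01 X138.3526 Y58.2009
G01 X135.5559 Y44.8267
G01 X123.3559 Y38.6746
G01 X110.9394 Y44.3772
G01 X107.6563 Y57.6403
G01 X115.9788 Y68.4766
M5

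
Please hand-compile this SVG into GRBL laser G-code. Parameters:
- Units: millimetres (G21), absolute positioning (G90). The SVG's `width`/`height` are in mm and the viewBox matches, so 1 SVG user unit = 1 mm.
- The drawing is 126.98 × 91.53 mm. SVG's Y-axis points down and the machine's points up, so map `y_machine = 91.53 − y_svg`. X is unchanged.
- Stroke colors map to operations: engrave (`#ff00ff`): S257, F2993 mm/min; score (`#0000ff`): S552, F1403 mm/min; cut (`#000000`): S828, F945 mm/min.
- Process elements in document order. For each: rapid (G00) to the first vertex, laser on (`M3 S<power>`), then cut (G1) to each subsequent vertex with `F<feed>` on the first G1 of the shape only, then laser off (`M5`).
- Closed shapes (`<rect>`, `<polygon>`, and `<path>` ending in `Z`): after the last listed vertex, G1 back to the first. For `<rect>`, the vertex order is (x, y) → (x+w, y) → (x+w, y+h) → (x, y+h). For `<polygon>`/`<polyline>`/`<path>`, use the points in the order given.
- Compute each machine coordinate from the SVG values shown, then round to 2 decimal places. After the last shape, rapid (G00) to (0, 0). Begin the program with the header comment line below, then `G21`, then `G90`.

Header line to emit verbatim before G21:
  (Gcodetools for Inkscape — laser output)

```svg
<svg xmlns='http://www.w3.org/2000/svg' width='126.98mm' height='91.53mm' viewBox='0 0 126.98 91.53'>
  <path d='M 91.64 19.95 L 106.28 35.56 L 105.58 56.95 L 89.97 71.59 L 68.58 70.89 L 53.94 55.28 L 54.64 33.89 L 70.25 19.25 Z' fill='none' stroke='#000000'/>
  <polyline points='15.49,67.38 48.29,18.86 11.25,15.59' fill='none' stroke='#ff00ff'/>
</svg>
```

1 u = 1 mm; y_m = 91.53 − y.

[1] `<path>` regular polygon, #000000→cut S828 F945: (91.64,71.58) → (106.28,55.97) → (105.58,34.58) → (89.97,19.94) → (68.58,20.64) → (53.94,36.25) → (54.64,57.64) → (70.25,72.28) → (91.64,71.58) (closed)

[2] `<polyline>` open polyline, #ff00ff→engrave S257 F2993: (15.49,24.15) → (48.29,72.67) → (11.25,75.94)

(Gcodetools for Inkscape — laser output)
G21
G90
G00 X91.64 Y71.58
M3 S828
G1 X106.28 Y55.97 F945
G1 X105.58 Y34.58
G1 X89.97 Y19.94
G1 X68.58 Y20.64
G1 X53.94 Y36.25
G1 X54.64 Y57.64
G1 X70.25 Y72.28
G1 X91.64 Y71.58
M5
G00 X15.49 Y24.15
M3 S257
G1 X48.29 Y72.67 F2993
G1 X11.25 Y75.94
M5
G00 X0.00 Y0.00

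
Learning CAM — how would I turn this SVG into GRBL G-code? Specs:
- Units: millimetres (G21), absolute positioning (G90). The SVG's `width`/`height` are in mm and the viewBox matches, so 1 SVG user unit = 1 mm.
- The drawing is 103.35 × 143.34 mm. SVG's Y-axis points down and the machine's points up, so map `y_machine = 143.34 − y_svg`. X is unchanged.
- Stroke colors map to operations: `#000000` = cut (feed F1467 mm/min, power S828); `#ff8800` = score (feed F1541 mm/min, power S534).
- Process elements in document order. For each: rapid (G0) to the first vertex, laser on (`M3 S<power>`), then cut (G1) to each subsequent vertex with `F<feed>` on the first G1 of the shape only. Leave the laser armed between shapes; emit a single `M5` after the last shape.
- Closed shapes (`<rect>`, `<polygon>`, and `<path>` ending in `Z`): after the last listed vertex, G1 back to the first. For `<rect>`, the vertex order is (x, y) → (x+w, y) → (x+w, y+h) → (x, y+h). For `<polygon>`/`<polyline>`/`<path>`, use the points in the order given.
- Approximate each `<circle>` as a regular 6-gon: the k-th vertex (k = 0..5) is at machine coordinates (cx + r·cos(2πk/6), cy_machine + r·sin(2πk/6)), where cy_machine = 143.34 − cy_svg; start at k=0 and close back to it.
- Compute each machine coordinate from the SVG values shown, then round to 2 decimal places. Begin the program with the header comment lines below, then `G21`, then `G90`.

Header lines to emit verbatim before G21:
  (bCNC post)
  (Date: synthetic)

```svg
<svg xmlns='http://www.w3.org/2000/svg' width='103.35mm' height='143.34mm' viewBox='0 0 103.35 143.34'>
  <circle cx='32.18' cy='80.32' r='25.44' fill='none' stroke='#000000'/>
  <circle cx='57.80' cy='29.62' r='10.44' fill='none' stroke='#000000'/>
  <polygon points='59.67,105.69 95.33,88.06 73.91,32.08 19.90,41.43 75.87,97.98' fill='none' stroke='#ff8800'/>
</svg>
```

1 u = 1 mm; y_m = 143.34 − y.

[1] `<circle>` circle, #000000→cut S828 F1467: (57.62,63.02) → (44.90,85.05) → (19.46,85.05) → (6.74,63.02) → (19.46,40.99) → (44.90,40.99) → (57.62,63.02) (closed)

[2] `<circle>` circle, #000000→cut S828 F1467: (68.24,113.72) → (63.02,122.76) → (52.58,122.76) → (47.36,113.72) → (52.58,104.68) → (63.02,104.68) → (68.24,113.72) (closed)

[3] `<polygon>` closed polygon, #ff8800→score S534 F1541: (59.67,37.65) → (95.33,55.28) → (73.91,111.26) → (19.90,101.91) → (75.87,45.36) → (59.67,37.65) (closed)

(bCNC post)
(Date: synthetic)
G21
G90
G0 X57.62 Y63.02
M3 S828
G1 X44.90 Y85.05 F1467
G1 X19.46 Y85.05
G1 X6.74 Y63.02
G1 X19.46 Y40.99
G1 X44.90 Y40.99
G1 X57.62 Y63.02
G0 X68.24 Y113.72
M3 S828
G1 X63.02 Y122.76 F1467
G1 X52.58 Y122.76
G1 X47.36 Y113.72
G1 X52.58 Y104.68
G1 X63.02 Y104.68
G1 X68.24 Y113.72
G0 X59.67 Y37.65
M3 S534
G1 X95.33 Y55.28 F1541
G1 X73.91 Y111.26
G1 X19.90 Y101.91
G1 X75.87 Y45.36
G1 X59.67 Y37.65
M5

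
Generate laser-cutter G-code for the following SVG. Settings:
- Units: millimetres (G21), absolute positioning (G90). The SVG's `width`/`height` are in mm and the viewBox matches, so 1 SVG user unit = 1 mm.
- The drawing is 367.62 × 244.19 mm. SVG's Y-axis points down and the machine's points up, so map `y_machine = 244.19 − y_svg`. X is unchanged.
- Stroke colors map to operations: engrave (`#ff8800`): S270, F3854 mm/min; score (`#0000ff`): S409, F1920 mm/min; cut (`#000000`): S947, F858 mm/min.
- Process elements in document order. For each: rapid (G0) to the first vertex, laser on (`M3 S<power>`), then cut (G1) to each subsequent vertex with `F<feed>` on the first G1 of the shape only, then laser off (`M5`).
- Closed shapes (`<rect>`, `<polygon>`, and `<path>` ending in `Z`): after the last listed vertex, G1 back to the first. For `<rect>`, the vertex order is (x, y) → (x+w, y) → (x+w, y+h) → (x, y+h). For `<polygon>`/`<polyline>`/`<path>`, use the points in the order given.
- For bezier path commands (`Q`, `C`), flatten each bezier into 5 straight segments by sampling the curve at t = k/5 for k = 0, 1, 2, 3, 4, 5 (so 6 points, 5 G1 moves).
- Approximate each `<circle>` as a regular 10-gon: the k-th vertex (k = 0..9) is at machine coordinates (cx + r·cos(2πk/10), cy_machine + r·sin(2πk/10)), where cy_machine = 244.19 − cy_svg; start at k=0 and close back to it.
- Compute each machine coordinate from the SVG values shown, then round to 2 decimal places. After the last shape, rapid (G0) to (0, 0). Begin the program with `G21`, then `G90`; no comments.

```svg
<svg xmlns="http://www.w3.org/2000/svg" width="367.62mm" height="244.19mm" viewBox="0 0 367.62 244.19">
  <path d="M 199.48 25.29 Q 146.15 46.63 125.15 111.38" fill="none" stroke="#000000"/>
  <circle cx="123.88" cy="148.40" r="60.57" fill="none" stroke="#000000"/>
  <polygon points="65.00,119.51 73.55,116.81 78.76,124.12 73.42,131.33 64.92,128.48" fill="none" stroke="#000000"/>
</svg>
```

viewBox `0 0 367.62 244.19` with mm width/height → 1 unit = 1 mm. Flip: y_m = 244.19 − y_svg.

**Shape 1** — `<path>` quadratic bezier, stroke `#000000` → cut (S947, F858). Control points (SVG): P0=(199.48,25.29), P1=(146.15,46.63), P2=(125.15,111.38); sampled at t=k/5. Machine vertices: (199.48,218.90) → (179.44,208.63) → (161.99,194.88) → (147.12,177.66) → (134.84,156.97) → (125.15,132.81). Open path.

**Shape 2** — `<circle>` circle, stroke `#000000` → cut (S947, F858). Machine vertices: (184.45,95.79) → (172.88,131.39) → (142.60,153.40) → (105.16,153.40) → (74.88,131.39) → (63.31,95.79) → (74.88,60.19) → (105.16,38.18) → (142.60,38.18) → (172.88,60.19) → (184.45,95.79). Closed: final G1 returns to the first vertex.

**Shape 3** — `<polygon>` regular polygon, stroke `#000000` → cut (S947, F858). Machine vertices: (65.00,124.68) → (73.55,127.38) → (78.76,120.07) → (73.42,112.86) → (64.92,115.71) → (65.00,124.68). Closed: final G1 returns to the first vertex.

G21
G90
G0 X199.48 Y218.90
M3 S947
G1 X179.44 Y208.63 F858
G1 X161.99 Y194.88
G1 X147.12 Y177.66
G1 X134.84 Y156.97
G1 X125.15 Y132.81
M5
G0 X184.45 Y95.79
M3 S947
G1 X172.88 Y131.39 F858
G1 X142.60 Y153.40
G1 X105.16 Y153.40
G1 X74.88 Y131.39
G1 X63.31 Y95.79
G1 X74.88 Y60.19
G1 X105.16 Y38.18
G1 X142.60 Y38.18
G1 X172.88 Y60.19
G1 X184.45 Y95.79
M5
G0 X65.00 Y124.68
M3 S947
G1 X73.55 Y127.38 F858
G1 X78.76 Y120.07
G1 X73.42 Y112.86
G1 X64.92 Y115.71
G1 X65.00 Y124.68
M5
G0 X0.00 Y0.00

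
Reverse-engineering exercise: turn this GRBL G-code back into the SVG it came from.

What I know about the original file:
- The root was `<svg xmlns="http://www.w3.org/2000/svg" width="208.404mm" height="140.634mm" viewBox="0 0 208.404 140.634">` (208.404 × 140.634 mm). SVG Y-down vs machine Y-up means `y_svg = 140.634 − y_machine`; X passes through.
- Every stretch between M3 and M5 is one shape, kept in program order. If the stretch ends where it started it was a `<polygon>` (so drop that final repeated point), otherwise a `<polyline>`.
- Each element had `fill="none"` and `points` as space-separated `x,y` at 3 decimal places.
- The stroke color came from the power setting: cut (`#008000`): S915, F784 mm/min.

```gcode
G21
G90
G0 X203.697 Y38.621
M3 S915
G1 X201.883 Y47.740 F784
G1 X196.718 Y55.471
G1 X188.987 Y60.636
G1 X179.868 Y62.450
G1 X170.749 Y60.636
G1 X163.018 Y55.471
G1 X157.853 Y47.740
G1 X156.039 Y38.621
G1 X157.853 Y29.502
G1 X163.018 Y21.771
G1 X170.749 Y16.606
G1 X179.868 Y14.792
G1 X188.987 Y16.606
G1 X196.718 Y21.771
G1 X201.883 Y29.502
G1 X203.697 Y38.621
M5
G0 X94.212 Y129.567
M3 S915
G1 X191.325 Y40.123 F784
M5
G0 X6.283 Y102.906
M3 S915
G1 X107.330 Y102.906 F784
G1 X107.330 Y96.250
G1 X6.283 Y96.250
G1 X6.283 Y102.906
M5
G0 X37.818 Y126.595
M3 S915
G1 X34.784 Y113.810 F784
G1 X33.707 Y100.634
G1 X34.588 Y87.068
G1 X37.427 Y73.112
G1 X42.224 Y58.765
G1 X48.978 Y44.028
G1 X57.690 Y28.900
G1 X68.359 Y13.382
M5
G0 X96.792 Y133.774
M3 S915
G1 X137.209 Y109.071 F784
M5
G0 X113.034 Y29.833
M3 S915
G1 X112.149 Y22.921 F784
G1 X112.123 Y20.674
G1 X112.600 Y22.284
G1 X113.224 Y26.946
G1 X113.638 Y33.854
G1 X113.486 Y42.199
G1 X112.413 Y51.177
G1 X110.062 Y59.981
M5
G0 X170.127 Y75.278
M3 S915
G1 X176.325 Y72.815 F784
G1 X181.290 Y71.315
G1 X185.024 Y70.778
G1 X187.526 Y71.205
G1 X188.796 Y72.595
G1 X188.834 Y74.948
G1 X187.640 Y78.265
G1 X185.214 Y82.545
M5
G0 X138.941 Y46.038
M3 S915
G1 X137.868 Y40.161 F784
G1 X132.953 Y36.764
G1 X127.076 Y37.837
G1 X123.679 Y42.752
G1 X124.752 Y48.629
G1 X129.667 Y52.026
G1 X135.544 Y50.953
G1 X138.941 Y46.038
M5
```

Each laser-on run becomes one SVG element. Flip Y back into SVG space with y_svg = 140.634 − y_machine. Every run uses S915, so all elements get stroke `#008000` (cut).

Run 1: The run returns to its start, so emit a `<polygon>` with points (Y-flipped): 203.697,102.013 201.883,92.894 196.718,85.163 188.987,79.998 179.868,78.184 170.749,79.998 163.018,85.163 157.853,92.894 156.039,102.013 157.853,111.132 163.018,118.863 170.749,124.028 179.868,125.842 188.987,124.028 196.718,118.863 201.883,111.132.

Run 2: The run is open, so emit a `<polyline>` with points (Y-flipped): 94.212,11.067 191.325,100.511.

Run 3: The run returns to its start, so emit a `<polygon>` with points (Y-flipped): 6.283,37.728 107.330,37.728 107.330,44.384 6.283,44.384.

Run 4: The run is open, so emit a `<polyline>` with points (Y-flipped): 37.818,14.039 34.784,26.824 33.707,40.000 34.588,53.566 37.427,67.522 42.224,81.869 48.978,96.606 57.690,111.734 68.359,127.252.

Run 5: The run is open, so emit a `<polyline>` with points (Y-flipped): 96.792,6.860 137.209,31.563.

Run 6: The run is open, so emit a `<polyline>` with points (Y-flipped): 113.034,110.801 112.149,117.713 112.123,119.960 112.600,118.350 113.224,113.688 113.638,106.780 113.486,98.435 112.413,89.457 110.062,80.653.

Run 7: The run is open, so emit a `<polyline>` with points (Y-flipped): 170.127,65.356 176.325,67.819 181.290,69.319 185.024,69.856 187.526,69.429 188.796,68.039 188.834,65.686 187.640,62.369 185.214,58.089.

Run 8: The run returns to its start, so emit a `<polygon>` with points (Y-flipped): 138.941,94.596 137.868,100.473 132.953,103.870 127.076,102.797 123.679,97.882 124.752,92.005 129.667,88.608 135.544,89.681.

<svg xmlns="http://www.w3.org/2000/svg" width="208.404mm" height="140.634mm" viewBox="0 0 208.404 140.634">
  <polygon points="203.697,102.013 201.883,92.894 196.718,85.163 188.987,79.998 179.868,78.184 170.749,79.998 163.018,85.163 157.853,92.894 156.039,102.013 157.853,111.132 163.018,118.863 170.749,124.028 179.868,125.842 188.987,124.028 196.718,118.863 201.883,111.132" fill="none" stroke="#008000"/>
  <polyline points="94.212,11.067 191.325,100.511" fill="none" stroke="#008000"/>
  <polygon points="6.283,37.728 107.330,37.728 107.330,44.384 6.283,44.384" fill="none" stroke="#008000"/>
  <polyline points="37.818,14.039 34.784,26.824 33.707,40.000 34.588,53.566 37.427,67.522 42.224,81.869 48.978,96.606 57.690,111.734 68.359,127.252" fill="none" stroke="#008000"/>
  <polyline points="96.792,6.860 137.209,31.563" fill="none" stroke="#008000"/>
  <polyline points="113.034,110.801 112.149,117.713 112.123,119.960 112.600,118.350 113.224,113.688 113.638,106.780 113.486,98.435 112.413,89.457 110.062,80.653" fill="none" stroke="#008000"/>
  <polyline points="170.127,65.356 176.325,67.819 181.290,69.319 185.024,69.856 187.526,69.429 188.796,68.039 188.834,65.686 187.640,62.369 185.214,58.089" fill="none" stroke="#008000"/>
  <polygon points="138.941,94.596 137.868,100.473 132.953,103.870 127.076,102.797 123.679,97.882 124.752,92.005 129.667,88.608 135.544,89.681" fill="none" stroke="#008000"/>
</svg>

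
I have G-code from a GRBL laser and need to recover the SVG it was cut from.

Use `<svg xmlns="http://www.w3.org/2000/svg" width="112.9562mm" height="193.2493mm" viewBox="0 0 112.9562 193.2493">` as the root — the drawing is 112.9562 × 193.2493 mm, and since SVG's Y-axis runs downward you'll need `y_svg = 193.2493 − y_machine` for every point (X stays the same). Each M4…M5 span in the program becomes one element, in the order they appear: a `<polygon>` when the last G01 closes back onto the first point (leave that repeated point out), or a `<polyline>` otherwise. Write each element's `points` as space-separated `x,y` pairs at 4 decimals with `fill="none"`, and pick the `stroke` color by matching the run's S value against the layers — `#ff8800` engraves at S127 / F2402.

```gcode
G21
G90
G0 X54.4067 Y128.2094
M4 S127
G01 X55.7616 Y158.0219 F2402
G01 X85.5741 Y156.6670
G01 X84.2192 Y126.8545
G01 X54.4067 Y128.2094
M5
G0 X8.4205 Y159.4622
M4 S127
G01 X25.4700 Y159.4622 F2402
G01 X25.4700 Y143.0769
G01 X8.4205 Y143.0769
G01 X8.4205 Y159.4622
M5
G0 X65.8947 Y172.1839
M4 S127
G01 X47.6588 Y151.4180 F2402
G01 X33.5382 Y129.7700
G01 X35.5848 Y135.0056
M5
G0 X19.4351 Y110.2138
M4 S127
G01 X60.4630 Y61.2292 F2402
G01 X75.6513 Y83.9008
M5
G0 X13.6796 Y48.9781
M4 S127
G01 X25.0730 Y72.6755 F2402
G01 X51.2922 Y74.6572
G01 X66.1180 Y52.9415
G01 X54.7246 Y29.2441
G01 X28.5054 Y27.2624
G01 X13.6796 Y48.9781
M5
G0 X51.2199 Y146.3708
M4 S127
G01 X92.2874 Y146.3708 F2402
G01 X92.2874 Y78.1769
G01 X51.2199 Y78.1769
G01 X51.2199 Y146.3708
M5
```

y_svg = 193.2493 − y_m. Every run uses S127, so all elements get stroke `#ff8800` (engrave).

[1] closed run; points: 54.4067,65.0399 55.7616,35.2274 85.5741,36.5823 84.2192,66.3948

[2] closed run; points: 8.4205,33.7871 25.4700,33.7871 25.4700,50.1724 8.4205,50.1724

[3] open run; points: 65.8947,21.0654 47.6588,41.8313 33.5382,63.4793 35.5848,58.2437

[4] open run; points: 19.4351,83.0355 60.4630,132.0201 75.6513,109.3485

[5] closed run; points: 13.6796,144.2712 25.0730,120.5738 51.2922,118.5921 66.1180,140.3078 54.7246,164.0052 28.5054,165.9869

[6] closed run; points: 51.2199,46.8785 92.2874,46.8785 92.2874,115.0724 51.2199,115.0724

<svg xmlns="http://www.w3.org/2000/svg" width="112.9562mm" height="193.2493mm" viewBox="0 0 112.9562 193.2493">
  <polygon points="54.4067,65.0399 55.7616,35.2274 85.5741,36.5823 84.2192,66.3948" fill="none" stroke="#ff8800"/>
  <polygon points="8.4205,33.7871 25.4700,33.7871 25.4700,50.1724 8.4205,50.1724" fill="none" stroke="#ff8800"/>
  <polyline points="65.8947,21.0654 47.6588,41.8313 33.5382,63.4793 35.5848,58.2437" fill="none" stroke="#ff8800"/>
  <polyline points="19.4351,83.0355 60.4630,132.0201 75.6513,109.3485" fill="none" stroke="#ff8800"/>
  <polygon points="13.6796,144.2712 25.0730,120.5738 51.2922,118.5921 66.1180,140.3078 54.7246,164.0052 28.5054,165.9869" fill="none" stroke="#ff8800"/>
  <polygon points="51.2199,46.8785 92.2874,46.8785 92.2874,115.0724 51.2199,115.0724" fill="none" stroke="#ff8800"/>
</svg>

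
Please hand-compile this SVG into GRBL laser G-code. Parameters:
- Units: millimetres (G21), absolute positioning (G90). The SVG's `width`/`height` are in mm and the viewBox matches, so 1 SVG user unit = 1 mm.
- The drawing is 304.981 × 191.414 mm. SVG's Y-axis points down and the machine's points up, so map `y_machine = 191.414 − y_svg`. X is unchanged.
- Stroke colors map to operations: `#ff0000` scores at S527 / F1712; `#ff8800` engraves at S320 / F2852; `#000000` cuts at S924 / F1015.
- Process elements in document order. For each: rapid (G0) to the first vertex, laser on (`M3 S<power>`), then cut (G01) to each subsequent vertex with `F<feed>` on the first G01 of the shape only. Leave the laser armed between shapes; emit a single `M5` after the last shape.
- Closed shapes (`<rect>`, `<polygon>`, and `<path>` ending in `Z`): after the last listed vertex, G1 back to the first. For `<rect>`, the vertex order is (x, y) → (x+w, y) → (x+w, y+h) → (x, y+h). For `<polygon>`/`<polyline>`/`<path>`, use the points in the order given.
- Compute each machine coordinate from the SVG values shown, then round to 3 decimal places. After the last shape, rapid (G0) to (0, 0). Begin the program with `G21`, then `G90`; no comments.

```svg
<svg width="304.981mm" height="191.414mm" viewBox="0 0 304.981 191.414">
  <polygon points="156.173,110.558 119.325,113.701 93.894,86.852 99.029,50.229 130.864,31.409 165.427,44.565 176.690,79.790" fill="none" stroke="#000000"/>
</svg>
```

viewBox `0 0 304.981 191.414` with mm width/height → 1 unit = 1 mm. Flip: y_m = 191.414 − y_svg.

**Shape 1** — `<polygon>` regular polygon, stroke `#000000` → cut (S924, F1015). Machine vertices: (156.173,80.856) → (119.325,77.713) → (93.894,104.562) → (99.029,141.185) → (130.864,160.005) → (165.427,146.849) → (176.690,111.624) → (156.173,80.856). Closed: final G1 returns to the first vertex.

G21
G90
G0 X156.173 Y80.856
M3 S924
G01 X119.325 Y77.713 F1015
G01 X93.894 Y104.562
G01 X99.029 Y141.185
G01 X130.864 Y160.005
G01 X165.427 Y146.849
G01 X176.690 Y111.624
G01 X156.173 Y80.856
M5
G0 X0.000 Y0.000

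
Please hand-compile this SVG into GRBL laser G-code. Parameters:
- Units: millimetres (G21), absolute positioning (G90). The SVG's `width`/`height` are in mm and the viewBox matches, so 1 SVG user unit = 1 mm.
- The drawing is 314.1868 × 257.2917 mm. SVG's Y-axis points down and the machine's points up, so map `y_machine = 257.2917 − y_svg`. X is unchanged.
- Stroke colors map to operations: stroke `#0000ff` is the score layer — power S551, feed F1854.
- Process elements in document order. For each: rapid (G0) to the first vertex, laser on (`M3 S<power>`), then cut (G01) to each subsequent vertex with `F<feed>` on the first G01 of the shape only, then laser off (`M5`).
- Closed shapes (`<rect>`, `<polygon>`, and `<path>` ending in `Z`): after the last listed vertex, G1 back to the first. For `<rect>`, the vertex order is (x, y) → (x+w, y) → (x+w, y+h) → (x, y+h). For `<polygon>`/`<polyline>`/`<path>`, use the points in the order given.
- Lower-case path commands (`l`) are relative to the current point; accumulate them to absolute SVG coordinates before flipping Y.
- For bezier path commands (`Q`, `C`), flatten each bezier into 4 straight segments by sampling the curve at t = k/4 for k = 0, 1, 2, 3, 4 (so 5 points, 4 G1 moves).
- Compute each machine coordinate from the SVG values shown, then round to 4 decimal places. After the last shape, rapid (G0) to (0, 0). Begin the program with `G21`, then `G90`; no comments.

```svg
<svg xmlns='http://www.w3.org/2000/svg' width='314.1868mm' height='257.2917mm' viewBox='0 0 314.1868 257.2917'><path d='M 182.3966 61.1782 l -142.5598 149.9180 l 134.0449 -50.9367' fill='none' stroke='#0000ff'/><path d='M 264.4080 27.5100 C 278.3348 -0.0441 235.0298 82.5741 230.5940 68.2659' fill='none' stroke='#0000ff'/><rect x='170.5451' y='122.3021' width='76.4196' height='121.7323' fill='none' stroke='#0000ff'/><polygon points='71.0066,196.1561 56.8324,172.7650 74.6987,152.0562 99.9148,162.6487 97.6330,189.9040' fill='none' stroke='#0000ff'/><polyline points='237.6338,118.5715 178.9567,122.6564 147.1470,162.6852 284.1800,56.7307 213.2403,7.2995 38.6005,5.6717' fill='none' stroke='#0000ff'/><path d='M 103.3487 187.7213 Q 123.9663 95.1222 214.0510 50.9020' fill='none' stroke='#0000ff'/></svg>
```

1 u = 1 mm; y_m = 257.2917 − y.

[1] `<path>` open polyline, #0000ff→score S551 F1854: (182.3966,196.1135) → (39.8368,46.1955) → (173.8817,97.1322)

[2] `<path>` cubic bezier, #0000ff→score S551 F1854: (264.4080,229.7817) → (265.6237,233.0259) → (254.3870,214.3710) → (239.7072,193.2324) → (230.5940,189.0258)

[3] `<rect>` rectangle, #0000ff→score S551 F1854: (170.5451,134.9896) → (246.9647,134.9896) → (246.9647,13.2573) → (170.5451,13.2573) → (170.5451,134.9896) (closed)

[4] `<polygon>` regular polygon, #0000ff→score S551 F1854: (71.0066,61.1356) → (56.8324,84.5267) → (74.6987,105.2355) → (99.9148,94.6430) → (97.6330,67.3877) → (71.0066,61.1356) (closed)

[5] `<polyline>` open polyline, #0000ff→score S551 F1854: (237.6338,138.7202) → (178.9567,134.6353) → (147.1470,94.6065) → (284.1800,200.5610) → (213.2403,249.9922) → (38.6005,251.6200)

[6] `<path>` quadratic bezier, #0000ff→score S551 F1854: (103.3487,69.5704) → (117.9992,112.8463) → (141.3331,150.0748) → (173.3503,181.2559) → (214.0510,206.3897)

G21
G90
G0 X182.3966 Y196.1135
M3 S551
G01 X39.8368 Y46.1955 F1854
G01 X173.8817 Y97.1322
M5
G0 X264.4080 Y229.7817
M3 S551
G01 X265.6237 Y233.0259 F1854
G01 X254.3870 Y214.3710
G01 X239.7072 Y193.2324
G01 X230.5940 Y189.0258
M5
G0 X170.5451 Y134.9896
M3 S551
G01 X246.9647 Y134.9896 F1854
G01 X246.9647 Y13.2573
G01 X170.5451 Y13.2573
G01 X170.5451 Y134.9896
M5
G0 X71.0066 Y61.1356
M3 S551
G01 X56.8324 Y84.5267 F1854
G01 X74.6987 Y105.2355
G01 X99.9148 Y94.6430
G01 X97.6330 Y67.3877
G01 X71.0066 Y61.1356
M5
G0 X237.6338 Y138.7202
M3 S551
G01 X178.9567 Y134.6353 F1854
G01 X147.1470 Y94.6065
G01 X284.1800 Y200.5610
G01 X213.2403 Y249.9922
G01 X38.6005 Y251.6200
M5
G0 X103.3487 Y69.5704
M3 S551
G01 X117.9992 Y112.8463 F1854
G01 X141.3331 Y150.0748
G01 X173.3503 Y181.2559
G01 X214.0510 Y206.3897
M5
G0 X0.0000 Y0.0000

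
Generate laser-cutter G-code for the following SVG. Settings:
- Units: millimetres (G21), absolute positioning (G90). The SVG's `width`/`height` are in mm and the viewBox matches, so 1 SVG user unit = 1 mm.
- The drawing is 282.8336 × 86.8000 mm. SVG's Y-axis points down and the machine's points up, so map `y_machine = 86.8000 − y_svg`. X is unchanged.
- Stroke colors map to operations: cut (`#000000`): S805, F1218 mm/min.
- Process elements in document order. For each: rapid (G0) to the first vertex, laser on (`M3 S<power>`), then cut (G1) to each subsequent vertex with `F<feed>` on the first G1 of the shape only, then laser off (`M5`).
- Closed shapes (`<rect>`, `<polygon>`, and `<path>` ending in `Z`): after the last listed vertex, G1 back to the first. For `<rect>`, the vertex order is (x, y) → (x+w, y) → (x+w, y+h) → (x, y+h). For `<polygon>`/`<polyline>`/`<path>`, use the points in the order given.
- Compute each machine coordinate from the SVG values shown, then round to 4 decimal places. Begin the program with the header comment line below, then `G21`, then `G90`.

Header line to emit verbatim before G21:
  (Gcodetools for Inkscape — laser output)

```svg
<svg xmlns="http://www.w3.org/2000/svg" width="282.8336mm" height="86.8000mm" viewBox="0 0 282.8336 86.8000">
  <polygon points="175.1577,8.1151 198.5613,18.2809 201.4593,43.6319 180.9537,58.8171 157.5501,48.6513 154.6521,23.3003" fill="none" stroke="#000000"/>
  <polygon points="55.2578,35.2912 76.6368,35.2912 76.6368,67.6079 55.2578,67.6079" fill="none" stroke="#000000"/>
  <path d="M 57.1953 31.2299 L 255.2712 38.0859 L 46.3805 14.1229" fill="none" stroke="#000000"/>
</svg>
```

viewBox `0 0 282.8336 86.8000` with mm width/height → 1 unit = 1 mm. Flip: y_m = 86.8000 − y_svg.

**Shape 1** — `<polygon>` regular polygon, stroke `#000000` → cut (S805, F1218). Machine vertices: (175.1577,78.6849) → (198.5613,68.5191) → (201.4593,43.1681) → (180.9537,27.9829) → (157.5501,38.1487) → (154.6521,63.4997) → (175.1577,78.6849). Closed: final G1 returns to the first vertex.

**Shape 2** — `<polygon>` rectangle, stroke `#000000` → cut (S805, F1218). Machine vertices: (55.2578,51.5088) → (76.6368,51.5088) → (76.6368,19.1921) → (55.2578,19.1921) → (55.2578,51.5088). Closed: final G1 returns to the first vertex.

**Shape 3** — `<path>` open polyline, stroke `#000000` → cut (S805, F1218). Machine vertices: (57.1953,55.5701) → (255.2712,48.7141) → (46.3805,72.6771). Open path.

(Gcodetools for Inkscape — laser output)
G21
G90
G0 X175.1577 Y78.6849
M3 S805
G1 X198.5613 Y68.5191 F1218
G1 X201.4593 Y43.1681
G1 X180.9537 Y27.9829
G1 X157.5501 Y38.1487
G1 X154.6521 Y63.4997
G1 X175.1577 Y78.6849
M5
G0 X55.2578 Y51.5088
M3 S805
G1 X76.6368 Y51.5088 F1218
G1 X76.6368 Y19.1921
G1 X55.2578 Y19.1921
G1 X55.2578 Y51.5088
M5
G0 X57.1953 Y55.5701
M3 S805
G1 X255.2712 Y48.7141 F1218
G1 X46.3805 Y72.6771
M5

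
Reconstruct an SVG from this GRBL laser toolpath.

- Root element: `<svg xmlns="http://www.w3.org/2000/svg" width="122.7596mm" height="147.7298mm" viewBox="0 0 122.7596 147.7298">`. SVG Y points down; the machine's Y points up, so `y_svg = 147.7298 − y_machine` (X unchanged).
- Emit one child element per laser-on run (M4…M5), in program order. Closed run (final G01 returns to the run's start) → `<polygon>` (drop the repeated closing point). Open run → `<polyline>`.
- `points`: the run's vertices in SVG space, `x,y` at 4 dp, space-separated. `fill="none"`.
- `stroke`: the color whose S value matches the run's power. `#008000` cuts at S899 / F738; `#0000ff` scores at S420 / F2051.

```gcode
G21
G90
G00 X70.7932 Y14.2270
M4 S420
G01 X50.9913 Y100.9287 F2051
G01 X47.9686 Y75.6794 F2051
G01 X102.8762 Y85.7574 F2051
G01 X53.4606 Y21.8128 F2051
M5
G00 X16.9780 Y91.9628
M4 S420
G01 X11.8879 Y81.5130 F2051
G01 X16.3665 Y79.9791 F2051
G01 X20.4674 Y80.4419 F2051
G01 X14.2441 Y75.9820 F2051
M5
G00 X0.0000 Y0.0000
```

Each laser-on run becomes one SVG element. Flip Y back into SVG space with y_svg = 147.7298 − y_machine. Every run uses S420, so all elements get stroke `#0000ff` (score).

Run 1: The run is open, so emit a `<polyline>` with points (Y-flipped): 70.7932,133.5028 50.9913,46.8011 47.9686,72.0504 102.8762,61.9724 53.4606,125.9170.

Run 2: The run is open, so emit a `<polyline>` with points (Y-flipped): 16.9780,55.7670 11.8879,66.2168 16.3665,67.7507 20.4674,67.2879 14.2441,71.7478.

<svg xmlns="http://www.w3.org/2000/svg" width="122.7596mm" height="147.7298mm" viewBox="0 0 122.7596 147.7298">
  <polyline points="70.7932,133.5028 50.9913,46.8011 47.9686,72.0504 102.8762,61.9724 53.4606,125.9170" fill="none" stroke="#0000ff"/>
  <polyline points="16.9780,55.7670 11.8879,66.2168 16.3665,67.7507 20.4674,67.2879 14.2441,71.7478" fill="none" stroke="#0000ff"/>
</svg>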